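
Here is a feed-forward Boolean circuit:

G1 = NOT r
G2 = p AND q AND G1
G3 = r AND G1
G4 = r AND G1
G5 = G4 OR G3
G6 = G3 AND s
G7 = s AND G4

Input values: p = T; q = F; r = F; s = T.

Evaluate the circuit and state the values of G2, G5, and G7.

G2 = F, G5 = F, G7 = F

G1 = NOT r = NOT F = T
G2 = p AND q AND G1 = T AND F AND T = F
G3 = r AND G1 = F AND T = F
G4 = r AND G1 = F AND T = F
G5 = G4 OR G3 = F OR F = F
G7 = s AND G4 = T AND F = F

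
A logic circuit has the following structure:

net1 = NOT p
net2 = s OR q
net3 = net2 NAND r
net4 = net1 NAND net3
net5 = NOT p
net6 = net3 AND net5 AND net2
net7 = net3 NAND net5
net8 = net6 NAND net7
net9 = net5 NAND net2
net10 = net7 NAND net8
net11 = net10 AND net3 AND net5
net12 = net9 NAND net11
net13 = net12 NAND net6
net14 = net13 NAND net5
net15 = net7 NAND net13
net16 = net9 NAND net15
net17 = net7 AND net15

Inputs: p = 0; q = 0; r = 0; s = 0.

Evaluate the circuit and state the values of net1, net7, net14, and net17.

net1 = 1, net7 = 0, net14 = 0, net17 = 0

net1 = NOT p = NOT 0 = 1
net2 = s OR q = 0 OR 0 = 0
net3 = net2 NAND r = 0 NAND 0 = 1
net5 = NOT p = NOT 0 = 1
net6 = net3 AND net5 AND net2 = 1 AND 1 AND 0 = 0
net7 = net3 NAND net5 = 1 NAND 1 = 0
net8 = net6 NAND net7 = 0 NAND 0 = 1
net9 = net5 NAND net2 = 1 NAND 0 = 1
net10 = net7 NAND net8 = 0 NAND 1 = 1
net11 = net10 AND net3 AND net5 = 1 AND 1 AND 1 = 1
net12 = net9 NAND net11 = 1 NAND 1 = 0
net13 = net12 NAND net6 = 0 NAND 0 = 1
net14 = net13 NAND net5 = 1 NAND 1 = 0
net15 = net7 NAND net13 = 0 NAND 1 = 1
net17 = net7 AND net15 = 0 AND 1 = 0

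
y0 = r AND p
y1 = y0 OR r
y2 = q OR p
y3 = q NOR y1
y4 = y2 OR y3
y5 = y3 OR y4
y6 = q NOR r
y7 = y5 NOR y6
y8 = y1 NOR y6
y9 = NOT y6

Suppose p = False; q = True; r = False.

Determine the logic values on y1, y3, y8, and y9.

y1 = False, y3 = False, y8 = True, y9 = True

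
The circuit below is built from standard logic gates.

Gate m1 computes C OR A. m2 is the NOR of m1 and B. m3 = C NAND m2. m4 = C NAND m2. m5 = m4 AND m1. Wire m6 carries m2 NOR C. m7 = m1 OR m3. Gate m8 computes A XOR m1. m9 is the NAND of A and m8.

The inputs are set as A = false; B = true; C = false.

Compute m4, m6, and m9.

m1 = C OR A = false OR false = false
m2 = m1 NOR B = false NOR true = false
m4 = C NAND m2 = false NAND false = true
m6 = m2 NOR C = false NOR false = true
m8 = A XOR m1 = false XOR false = false
m9 = A NAND m8 = false NAND false = true

m4 = true, m6 = true, m9 = true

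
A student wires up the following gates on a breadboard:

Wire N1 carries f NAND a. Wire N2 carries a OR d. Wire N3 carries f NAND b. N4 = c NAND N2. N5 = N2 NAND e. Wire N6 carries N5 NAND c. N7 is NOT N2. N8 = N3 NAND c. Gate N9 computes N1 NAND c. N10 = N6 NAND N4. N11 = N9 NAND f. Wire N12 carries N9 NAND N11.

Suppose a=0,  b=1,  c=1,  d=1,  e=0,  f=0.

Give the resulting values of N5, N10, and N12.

N5 = 1, N10 = 1, N12 = 1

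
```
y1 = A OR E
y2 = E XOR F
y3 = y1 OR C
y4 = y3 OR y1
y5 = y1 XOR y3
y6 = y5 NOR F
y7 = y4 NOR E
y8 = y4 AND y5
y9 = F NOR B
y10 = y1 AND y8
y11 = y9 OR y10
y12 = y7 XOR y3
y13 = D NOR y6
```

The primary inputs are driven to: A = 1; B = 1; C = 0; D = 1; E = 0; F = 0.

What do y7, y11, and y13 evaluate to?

y7 = 0, y11 = 0, y13 = 0

y1 = A OR E = 1 OR 0 = 1
y3 = y1 OR C = 1 OR 0 = 1
y4 = y3 OR y1 = 1 OR 1 = 1
y5 = y1 XOR y3 = 1 XOR 1 = 0
y6 = y5 NOR F = 0 NOR 0 = 1
y7 = y4 NOR E = 1 NOR 0 = 0
y8 = y4 AND y5 = 1 AND 0 = 0
y9 = F NOR B = 0 NOR 1 = 0
y10 = y1 AND y8 = 1 AND 0 = 0
y11 = y9 OR y10 = 0 OR 0 = 0
y13 = D NOR y6 = 1 NOR 1 = 0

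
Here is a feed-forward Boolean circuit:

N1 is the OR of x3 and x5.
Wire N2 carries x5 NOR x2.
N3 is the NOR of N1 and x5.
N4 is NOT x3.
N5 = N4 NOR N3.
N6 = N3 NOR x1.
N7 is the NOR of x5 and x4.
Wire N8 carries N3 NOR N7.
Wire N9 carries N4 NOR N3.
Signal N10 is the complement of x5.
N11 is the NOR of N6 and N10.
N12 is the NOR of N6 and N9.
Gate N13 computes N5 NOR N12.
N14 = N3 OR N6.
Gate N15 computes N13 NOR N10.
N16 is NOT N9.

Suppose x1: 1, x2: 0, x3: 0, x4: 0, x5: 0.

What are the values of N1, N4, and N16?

N1 = 0  N4 = 1  N16 = 1

N1 = x3 OR x5 = 0 OR 0 = 0
N3 = N1 NOR x5 = 0 NOR 0 = 1
N4 = NOT x3 = NOT 0 = 1
N9 = N4 NOR N3 = 1 NOR 1 = 0
N16 = NOT N9 = NOT 0 = 1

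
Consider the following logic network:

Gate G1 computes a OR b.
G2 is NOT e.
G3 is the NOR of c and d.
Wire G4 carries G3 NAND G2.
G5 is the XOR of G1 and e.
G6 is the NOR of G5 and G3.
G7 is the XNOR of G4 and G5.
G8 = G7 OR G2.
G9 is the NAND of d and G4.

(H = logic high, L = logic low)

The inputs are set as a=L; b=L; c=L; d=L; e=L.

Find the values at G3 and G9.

G3 = H, G9 = H

G2 = NOT e = NOT L = H
G3 = c NOR d = L NOR L = H
G4 = G3 NAND G2 = H NAND H = L
G9 = d NAND G4 = L NAND L = H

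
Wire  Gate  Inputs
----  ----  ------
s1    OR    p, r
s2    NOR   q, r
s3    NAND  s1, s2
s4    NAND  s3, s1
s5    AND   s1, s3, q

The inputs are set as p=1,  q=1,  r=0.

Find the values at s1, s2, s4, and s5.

s1 = p OR r = 1 OR 0 = 1
s2 = q NOR r = 1 NOR 0 = 0
s3 = s1 NAND s2 = 1 NAND 0 = 1
s4 = s3 NAND s1 = 1 NAND 1 = 0
s5 = s1 AND s3 AND q = 1 AND 1 AND 1 = 1

s1 = 1, s2 = 0, s4 = 0, s5 = 1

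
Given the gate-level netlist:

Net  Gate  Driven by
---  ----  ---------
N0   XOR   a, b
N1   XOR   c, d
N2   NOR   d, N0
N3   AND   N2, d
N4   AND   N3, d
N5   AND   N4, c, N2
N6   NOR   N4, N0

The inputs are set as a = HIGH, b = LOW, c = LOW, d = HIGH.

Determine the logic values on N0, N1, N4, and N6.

N0 = HIGH, N1 = HIGH, N4 = LOW, N6 = LOW

N0 = a XOR b = HIGH XOR LOW = HIGH
N1 = c XOR d = LOW XOR HIGH = HIGH
N2 = d NOR N0 = HIGH NOR HIGH = LOW
N3 = N2 AND d = LOW AND HIGH = LOW
N4 = N3 AND d = LOW AND HIGH = LOW
N6 = N4 NOR N0 = LOW NOR HIGH = LOW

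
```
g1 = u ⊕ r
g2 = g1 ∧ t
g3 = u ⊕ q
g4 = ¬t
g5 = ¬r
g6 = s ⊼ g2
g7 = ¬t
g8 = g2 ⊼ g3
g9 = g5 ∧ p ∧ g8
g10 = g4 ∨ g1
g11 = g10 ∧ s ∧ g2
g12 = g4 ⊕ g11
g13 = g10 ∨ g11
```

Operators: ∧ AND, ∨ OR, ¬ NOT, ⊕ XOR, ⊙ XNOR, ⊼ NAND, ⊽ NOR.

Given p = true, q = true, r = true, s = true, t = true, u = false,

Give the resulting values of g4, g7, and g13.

g1 = u XOR r = false XOR true = true
g2 = g1 AND t = true AND true = true
g4 = NOT t = NOT true = false
g7 = NOT t = NOT true = false
g10 = g4 OR g1 = false OR true = true
g11 = g10 AND s AND g2 = true AND true AND true = true
g13 = g10 OR g11 = true OR true = true

g4 = false  g7 = false  g13 = true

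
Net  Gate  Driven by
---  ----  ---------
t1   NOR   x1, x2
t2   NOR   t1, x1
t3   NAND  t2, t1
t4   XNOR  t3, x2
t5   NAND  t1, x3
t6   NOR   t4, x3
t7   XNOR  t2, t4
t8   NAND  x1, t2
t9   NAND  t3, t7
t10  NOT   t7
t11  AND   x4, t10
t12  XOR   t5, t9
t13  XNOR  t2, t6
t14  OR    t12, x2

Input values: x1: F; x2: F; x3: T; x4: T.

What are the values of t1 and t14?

t1 = x1 NOR x2 = F NOR F = T
t2 = t1 NOR x1 = T NOR F = F
t3 = t2 NAND t1 = F NAND T = T
t4 = t3 XNOR x2 = T XNOR F = F
t5 = t1 NAND x3 = T NAND T = F
t7 = t2 XNOR t4 = F XNOR F = T
t9 = t3 NAND t7 = T NAND T = F
t12 = t5 XOR t9 = F XOR F = F
t14 = t12 OR x2 = F OR F = F

t1 = T, t14 = F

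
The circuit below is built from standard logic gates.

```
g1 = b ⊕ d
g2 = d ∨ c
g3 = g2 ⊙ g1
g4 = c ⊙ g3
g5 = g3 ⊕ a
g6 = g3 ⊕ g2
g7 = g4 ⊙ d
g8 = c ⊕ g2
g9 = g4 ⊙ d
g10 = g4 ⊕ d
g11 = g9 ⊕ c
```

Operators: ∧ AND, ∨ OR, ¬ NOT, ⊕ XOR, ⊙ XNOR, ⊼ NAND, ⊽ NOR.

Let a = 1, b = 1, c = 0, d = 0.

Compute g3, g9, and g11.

g3 = 0  g9 = 0  g11 = 0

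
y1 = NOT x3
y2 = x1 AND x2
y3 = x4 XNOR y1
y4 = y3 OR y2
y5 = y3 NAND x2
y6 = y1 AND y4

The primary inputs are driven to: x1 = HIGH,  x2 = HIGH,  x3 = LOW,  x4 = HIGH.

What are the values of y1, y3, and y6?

y1 = NOT x3 = NOT LOW = HIGH
y2 = x1 AND x2 = HIGH AND HIGH = HIGH
y3 = x4 XNOR y1 = HIGH XNOR HIGH = HIGH
y4 = y3 OR y2 = HIGH OR HIGH = HIGH
y6 = y1 AND y4 = HIGH AND HIGH = HIGH

y1 = HIGH; y3 = HIGH; y6 = HIGH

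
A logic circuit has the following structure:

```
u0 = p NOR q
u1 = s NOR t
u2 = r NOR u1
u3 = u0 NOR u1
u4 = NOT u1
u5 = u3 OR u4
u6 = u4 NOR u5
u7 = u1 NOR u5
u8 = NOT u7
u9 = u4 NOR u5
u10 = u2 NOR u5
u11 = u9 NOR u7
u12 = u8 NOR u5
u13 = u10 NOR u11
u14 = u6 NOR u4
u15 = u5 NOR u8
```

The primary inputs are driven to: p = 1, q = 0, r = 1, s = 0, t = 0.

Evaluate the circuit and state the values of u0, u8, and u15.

u0 = p NOR q = 1 NOR 0 = 0
u1 = s NOR t = 0 NOR 0 = 1
u3 = u0 NOR u1 = 0 NOR 1 = 0
u4 = NOT u1 = NOT 1 = 0
u5 = u3 OR u4 = 0 OR 0 = 0
u7 = u1 NOR u5 = 1 NOR 0 = 0
u8 = NOT u7 = NOT 0 = 1
u15 = u5 NOR u8 = 0 NOR 1 = 0

u0 = 0, u8 = 1, u15 = 0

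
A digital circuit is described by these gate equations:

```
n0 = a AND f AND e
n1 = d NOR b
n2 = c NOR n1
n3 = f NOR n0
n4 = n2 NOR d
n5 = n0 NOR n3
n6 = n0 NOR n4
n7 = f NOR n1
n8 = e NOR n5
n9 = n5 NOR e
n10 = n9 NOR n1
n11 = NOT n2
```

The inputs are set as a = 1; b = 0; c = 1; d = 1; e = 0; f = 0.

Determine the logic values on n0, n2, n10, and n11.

n0 = 0; n2 = 0; n10 = 0; n11 = 1

n0 = a AND f AND e = 1 AND 0 AND 0 = 0
n1 = d NOR b = 1 NOR 0 = 0
n2 = c NOR n1 = 1 NOR 0 = 0
n3 = f NOR n0 = 0 NOR 0 = 1
n5 = n0 NOR n3 = 0 NOR 1 = 0
n9 = n5 NOR e = 0 NOR 0 = 1
n10 = n9 NOR n1 = 1 NOR 0 = 0
n11 = NOT n2 = NOT 0 = 1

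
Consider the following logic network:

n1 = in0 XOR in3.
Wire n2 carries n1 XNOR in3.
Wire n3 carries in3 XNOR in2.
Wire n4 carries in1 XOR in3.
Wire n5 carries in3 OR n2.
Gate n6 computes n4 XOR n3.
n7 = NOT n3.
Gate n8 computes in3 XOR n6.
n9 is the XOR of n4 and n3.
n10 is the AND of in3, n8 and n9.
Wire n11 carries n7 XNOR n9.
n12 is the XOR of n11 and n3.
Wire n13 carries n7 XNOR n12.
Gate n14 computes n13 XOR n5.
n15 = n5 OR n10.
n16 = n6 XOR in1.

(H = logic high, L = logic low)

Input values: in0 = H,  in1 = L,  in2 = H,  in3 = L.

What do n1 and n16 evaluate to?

n1 = H, n16 = L

n1 = in0 XOR in3 = H XOR L = H
n3 = in3 XNOR in2 = L XNOR H = L
n4 = in1 XOR in3 = L XOR L = L
n6 = n4 XOR n3 = L XOR L = L
n16 = n6 XOR in1 = L XOR L = L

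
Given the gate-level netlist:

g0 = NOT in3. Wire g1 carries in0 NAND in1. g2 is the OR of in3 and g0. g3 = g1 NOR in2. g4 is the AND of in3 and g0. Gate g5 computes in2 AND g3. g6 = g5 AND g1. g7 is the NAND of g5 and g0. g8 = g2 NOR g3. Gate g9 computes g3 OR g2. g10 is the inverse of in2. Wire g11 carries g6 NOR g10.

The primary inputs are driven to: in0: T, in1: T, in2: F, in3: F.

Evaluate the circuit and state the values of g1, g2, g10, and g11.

g1 = F, g2 = T, g10 = T, g11 = F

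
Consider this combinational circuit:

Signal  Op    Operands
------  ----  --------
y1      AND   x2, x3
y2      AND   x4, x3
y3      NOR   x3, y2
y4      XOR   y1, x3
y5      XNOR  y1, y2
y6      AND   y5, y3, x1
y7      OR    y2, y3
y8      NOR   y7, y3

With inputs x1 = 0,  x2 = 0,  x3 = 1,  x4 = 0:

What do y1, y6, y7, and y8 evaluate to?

y1 = 0, y6 = 0, y7 = 0, y8 = 1

y1 = x2 AND x3 = 0 AND 1 = 0
y2 = x4 AND x3 = 0 AND 1 = 0
y3 = x3 NOR y2 = 1 NOR 0 = 0
y5 = y1 XNOR y2 = 0 XNOR 0 = 1
y6 = y5 AND y3 AND x1 = 1 AND 0 AND 0 = 0
y7 = y2 OR y3 = 0 OR 0 = 0
y8 = y7 NOR y3 = 0 NOR 0 = 1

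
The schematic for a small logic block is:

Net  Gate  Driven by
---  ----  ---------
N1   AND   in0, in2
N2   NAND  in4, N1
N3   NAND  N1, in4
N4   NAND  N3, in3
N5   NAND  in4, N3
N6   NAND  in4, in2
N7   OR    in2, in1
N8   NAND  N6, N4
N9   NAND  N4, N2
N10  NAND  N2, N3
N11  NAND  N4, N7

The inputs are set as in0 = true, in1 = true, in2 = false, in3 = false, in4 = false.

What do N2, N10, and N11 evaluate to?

N2 = true; N10 = false; N11 = false

N1 = in0 AND in2 = true AND false = false
N2 = in4 NAND N1 = false NAND false = true
N3 = N1 NAND in4 = false NAND false = true
N4 = N3 NAND in3 = true NAND false = true
N7 = in2 OR in1 = false OR true = true
N10 = N2 NAND N3 = true NAND true = false
N11 = N4 NAND N7 = true NAND true = false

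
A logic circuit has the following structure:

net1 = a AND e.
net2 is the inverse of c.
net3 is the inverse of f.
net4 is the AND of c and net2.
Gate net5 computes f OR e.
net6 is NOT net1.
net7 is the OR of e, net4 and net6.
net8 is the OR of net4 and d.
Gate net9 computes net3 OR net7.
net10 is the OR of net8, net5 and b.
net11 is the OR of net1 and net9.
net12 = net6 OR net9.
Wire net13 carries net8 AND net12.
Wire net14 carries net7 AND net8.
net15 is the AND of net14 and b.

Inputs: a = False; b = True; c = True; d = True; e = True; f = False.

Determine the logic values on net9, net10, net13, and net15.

net9 = True, net10 = True, net13 = True, net15 = True

net1 = a AND e = False AND True = False
net2 = NOT c = NOT True = False
net3 = NOT f = NOT False = True
net4 = c AND net2 = True AND False = False
net5 = f OR e = False OR True = True
net6 = NOT net1 = NOT False = True
net7 = e OR net4 OR net6 = True OR False OR True = True
net8 = net4 OR d = False OR True = True
net9 = net3 OR net7 = True OR True = True
net10 = net8 OR net5 OR b = True OR True OR True = True
net12 = net6 OR net9 = True OR True = True
net13 = net8 AND net12 = True AND True = True
net14 = net7 AND net8 = True AND True = True
net15 = net14 AND b = True AND True = True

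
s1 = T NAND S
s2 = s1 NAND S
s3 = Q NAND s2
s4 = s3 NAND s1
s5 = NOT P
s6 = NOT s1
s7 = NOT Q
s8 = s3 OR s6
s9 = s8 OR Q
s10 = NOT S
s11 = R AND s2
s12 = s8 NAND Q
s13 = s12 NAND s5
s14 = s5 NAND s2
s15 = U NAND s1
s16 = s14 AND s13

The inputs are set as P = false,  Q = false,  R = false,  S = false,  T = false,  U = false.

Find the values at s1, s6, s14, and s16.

s1 = T NAND S = false NAND false = true
s2 = s1 NAND S = true NAND false = true
s3 = Q NAND s2 = false NAND true = true
s5 = NOT P = NOT false = true
s6 = NOT s1 = NOT true = false
s8 = s3 OR s6 = true OR false = true
s12 = s8 NAND Q = true NAND false = true
s13 = s12 NAND s5 = true NAND true = false
s14 = s5 NAND s2 = true NAND true = false
s16 = s14 AND s13 = false AND false = false

s1 = true, s6 = false, s14 = false, s16 = false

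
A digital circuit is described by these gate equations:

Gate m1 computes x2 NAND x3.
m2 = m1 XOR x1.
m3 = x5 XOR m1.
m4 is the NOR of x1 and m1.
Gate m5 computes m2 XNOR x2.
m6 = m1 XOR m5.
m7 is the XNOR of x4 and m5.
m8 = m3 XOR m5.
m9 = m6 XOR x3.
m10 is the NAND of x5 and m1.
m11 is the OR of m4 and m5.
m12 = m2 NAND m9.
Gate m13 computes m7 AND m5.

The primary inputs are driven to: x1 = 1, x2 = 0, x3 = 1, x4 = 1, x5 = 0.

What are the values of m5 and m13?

m1 = x2 NAND x3 = 0 NAND 1 = 1
m2 = m1 XOR x1 = 1 XOR 1 = 0
m5 = m2 XNOR x2 = 0 XNOR 0 = 1
m7 = x4 XNOR m5 = 1 XNOR 1 = 1
m13 = m7 AND m5 = 1 AND 1 = 1

m5 = 1; m13 = 1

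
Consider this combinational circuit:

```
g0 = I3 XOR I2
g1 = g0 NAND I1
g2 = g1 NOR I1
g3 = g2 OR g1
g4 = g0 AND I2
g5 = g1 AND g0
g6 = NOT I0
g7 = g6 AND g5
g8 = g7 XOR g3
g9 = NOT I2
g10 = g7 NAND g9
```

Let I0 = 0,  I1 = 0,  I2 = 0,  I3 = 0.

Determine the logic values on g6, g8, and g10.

g0 = I3 XOR I2 = 0 XOR 0 = 0
g1 = g0 NAND I1 = 0 NAND 0 = 1
g2 = g1 NOR I1 = 1 NOR 0 = 0
g3 = g2 OR g1 = 0 OR 1 = 1
g5 = g1 AND g0 = 1 AND 0 = 0
g6 = NOT I0 = NOT 0 = 1
g7 = g6 AND g5 = 1 AND 0 = 0
g8 = g7 XOR g3 = 0 XOR 1 = 1
g9 = NOT I2 = NOT 0 = 1
g10 = g7 NAND g9 = 0 NAND 1 = 1

g6 = 1; g8 = 1; g10 = 1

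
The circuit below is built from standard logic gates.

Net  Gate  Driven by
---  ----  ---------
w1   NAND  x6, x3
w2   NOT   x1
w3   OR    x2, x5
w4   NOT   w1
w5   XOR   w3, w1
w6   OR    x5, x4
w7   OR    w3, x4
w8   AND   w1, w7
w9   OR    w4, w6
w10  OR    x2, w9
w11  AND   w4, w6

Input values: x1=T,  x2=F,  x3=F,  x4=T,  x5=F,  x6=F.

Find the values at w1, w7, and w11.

w1 = T; w7 = T; w11 = F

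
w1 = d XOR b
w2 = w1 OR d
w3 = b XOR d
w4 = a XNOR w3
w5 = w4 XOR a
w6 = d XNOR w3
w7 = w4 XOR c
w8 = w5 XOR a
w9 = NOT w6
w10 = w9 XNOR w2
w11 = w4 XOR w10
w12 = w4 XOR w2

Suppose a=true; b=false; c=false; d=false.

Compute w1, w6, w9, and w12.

w1 = d XOR b = false XOR false = false
w2 = w1 OR d = false OR false = false
w3 = b XOR d = false XOR false = false
w4 = a XNOR w3 = true XNOR false = false
w6 = d XNOR w3 = false XNOR false = true
w9 = NOT w6 = NOT true = false
w12 = w4 XOR w2 = false XOR false = false

w1 = false; w6 = true; w9 = false; w12 = false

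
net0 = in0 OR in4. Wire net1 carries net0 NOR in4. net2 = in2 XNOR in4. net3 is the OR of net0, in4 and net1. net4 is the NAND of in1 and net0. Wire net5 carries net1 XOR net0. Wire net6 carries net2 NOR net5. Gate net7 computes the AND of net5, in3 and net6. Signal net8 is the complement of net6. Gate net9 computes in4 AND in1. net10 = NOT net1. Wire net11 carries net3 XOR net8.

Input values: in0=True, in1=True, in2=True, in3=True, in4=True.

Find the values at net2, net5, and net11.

net0 = in0 OR in4 = True OR True = True
net1 = net0 NOR in4 = True NOR True = False
net2 = in2 XNOR in4 = True XNOR True = True
net3 = net0 OR in4 OR net1 = True OR True OR False = True
net5 = net1 XOR net0 = False XOR True = True
net6 = net2 NOR net5 = True NOR True = False
net8 = NOT net6 = NOT False = True
net11 = net3 XOR net8 = True XOR True = False

net2 = True  net5 = True  net11 = False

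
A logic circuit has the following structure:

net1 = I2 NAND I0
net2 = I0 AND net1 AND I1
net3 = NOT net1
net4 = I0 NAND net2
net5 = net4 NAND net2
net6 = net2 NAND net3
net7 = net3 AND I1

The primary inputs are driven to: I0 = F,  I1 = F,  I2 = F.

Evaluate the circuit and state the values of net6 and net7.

net1 = I2 NAND I0 = F NAND F = T
net2 = I0 AND net1 AND I1 = F AND T AND F = F
net3 = NOT net1 = NOT T = F
net6 = net2 NAND net3 = F NAND F = T
net7 = net3 AND I1 = F AND F = F

net6 = T, net7 = F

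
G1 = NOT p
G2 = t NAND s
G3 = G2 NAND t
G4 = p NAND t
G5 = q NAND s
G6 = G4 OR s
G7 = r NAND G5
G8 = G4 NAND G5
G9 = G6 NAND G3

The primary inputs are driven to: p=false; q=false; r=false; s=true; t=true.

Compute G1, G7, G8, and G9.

G1 = true  G7 = true  G8 = false  G9 = false

G1 = NOT p = NOT false = true
G2 = t NAND s = true NAND true = false
G3 = G2 NAND t = false NAND true = true
G4 = p NAND t = false NAND true = true
G5 = q NAND s = false NAND true = true
G6 = G4 OR s = true OR true = true
G7 = r NAND G5 = false NAND true = true
G8 = G4 NAND G5 = true NAND true = false
G9 = G6 NAND G3 = true NAND true = false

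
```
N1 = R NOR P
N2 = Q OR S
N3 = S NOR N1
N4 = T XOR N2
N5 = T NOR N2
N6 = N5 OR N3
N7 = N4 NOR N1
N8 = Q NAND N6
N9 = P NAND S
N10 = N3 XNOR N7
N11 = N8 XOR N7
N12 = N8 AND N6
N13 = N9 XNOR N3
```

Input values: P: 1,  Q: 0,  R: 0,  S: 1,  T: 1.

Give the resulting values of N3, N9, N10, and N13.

N3 = 0; N9 = 0; N10 = 0; N13 = 1

N1 = R NOR P = 0 NOR 1 = 0
N2 = Q OR S = 0 OR 1 = 1
N3 = S NOR N1 = 1 NOR 0 = 0
N4 = T XOR N2 = 1 XOR 1 = 0
N7 = N4 NOR N1 = 0 NOR 0 = 1
N9 = P NAND S = 1 NAND 1 = 0
N10 = N3 XNOR N7 = 0 XNOR 1 = 0
N13 = N9 XNOR N3 = 0 XNOR 0 = 1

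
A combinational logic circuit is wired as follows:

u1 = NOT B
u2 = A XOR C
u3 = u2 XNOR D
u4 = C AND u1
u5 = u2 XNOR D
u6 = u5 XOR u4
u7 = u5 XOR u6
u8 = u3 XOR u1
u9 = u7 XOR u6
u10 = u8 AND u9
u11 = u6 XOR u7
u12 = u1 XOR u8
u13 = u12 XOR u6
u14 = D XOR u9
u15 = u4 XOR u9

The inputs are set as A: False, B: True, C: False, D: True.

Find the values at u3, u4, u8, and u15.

u3 = False  u4 = False  u8 = False  u15 = False

u1 = NOT B = NOT True = False
u2 = A XOR C = False XOR False = False
u3 = u2 XNOR D = False XNOR True = False
u4 = C AND u1 = False AND False = False
u5 = u2 XNOR D = False XNOR True = False
u6 = u5 XOR u4 = False XOR False = False
u7 = u5 XOR u6 = False XOR False = False
u8 = u3 XOR u1 = False XOR False = False
u9 = u7 XOR u6 = False XOR False = False
u15 = u4 XOR u9 = False XOR False = False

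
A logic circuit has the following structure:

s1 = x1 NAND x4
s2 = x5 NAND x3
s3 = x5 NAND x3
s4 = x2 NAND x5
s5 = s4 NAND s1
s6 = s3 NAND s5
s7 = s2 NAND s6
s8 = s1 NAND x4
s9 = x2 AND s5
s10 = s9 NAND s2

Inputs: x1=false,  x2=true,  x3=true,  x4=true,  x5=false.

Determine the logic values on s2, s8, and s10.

s2 = true  s8 = false  s10 = true

s1 = x1 NAND x4 = false NAND true = true
s2 = x5 NAND x3 = false NAND true = true
s4 = x2 NAND x5 = true NAND false = true
s5 = s4 NAND s1 = true NAND true = false
s8 = s1 NAND x4 = true NAND true = false
s9 = x2 AND s5 = true AND false = false
s10 = s9 NAND s2 = false NAND true = true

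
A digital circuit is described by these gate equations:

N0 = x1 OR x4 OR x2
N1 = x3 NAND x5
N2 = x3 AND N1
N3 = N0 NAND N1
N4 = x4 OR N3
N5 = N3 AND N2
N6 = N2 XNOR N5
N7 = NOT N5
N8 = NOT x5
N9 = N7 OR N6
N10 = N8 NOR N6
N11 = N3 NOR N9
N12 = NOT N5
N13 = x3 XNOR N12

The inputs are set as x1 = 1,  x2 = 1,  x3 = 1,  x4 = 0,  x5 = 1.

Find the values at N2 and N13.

N0 = x1 OR x4 OR x2 = 1 OR 0 OR 1 = 1
N1 = x3 NAND x5 = 1 NAND 1 = 0
N2 = x3 AND N1 = 1 AND 0 = 0
N3 = N0 NAND N1 = 1 NAND 0 = 1
N5 = N3 AND N2 = 1 AND 0 = 0
N12 = NOT N5 = NOT 0 = 1
N13 = x3 XNOR N12 = 1 XNOR 1 = 1

N2 = 0  N13 = 1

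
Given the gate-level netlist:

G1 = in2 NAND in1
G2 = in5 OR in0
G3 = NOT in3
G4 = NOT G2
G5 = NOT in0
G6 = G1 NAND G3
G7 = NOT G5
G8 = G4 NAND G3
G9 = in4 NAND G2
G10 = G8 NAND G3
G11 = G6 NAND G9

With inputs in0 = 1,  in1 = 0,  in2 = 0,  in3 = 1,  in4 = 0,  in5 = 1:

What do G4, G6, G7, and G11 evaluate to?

G4 = 0, G6 = 1, G7 = 1, G11 = 0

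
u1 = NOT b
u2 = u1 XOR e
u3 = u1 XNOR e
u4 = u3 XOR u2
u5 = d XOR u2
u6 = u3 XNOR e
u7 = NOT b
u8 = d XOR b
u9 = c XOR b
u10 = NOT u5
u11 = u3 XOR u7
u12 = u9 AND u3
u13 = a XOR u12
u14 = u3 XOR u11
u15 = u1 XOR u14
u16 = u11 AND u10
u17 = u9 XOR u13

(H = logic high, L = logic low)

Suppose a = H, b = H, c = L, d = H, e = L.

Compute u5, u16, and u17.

u5 = H, u16 = L, u17 = H

u1 = NOT b = NOT H = L
u2 = u1 XOR e = L XOR L = L
u3 = u1 XNOR e = L XNOR L = H
u5 = d XOR u2 = H XOR L = H
u7 = NOT b = NOT H = L
u9 = c XOR b = L XOR H = H
u10 = NOT u5 = NOT H = L
u11 = u3 XOR u7 = H XOR L = H
u12 = u9 AND u3 = H AND H = H
u13 = a XOR u12 = H XOR H = L
u16 = u11 AND u10 = H AND L = L
u17 = u9 XOR u13 = H XOR L = H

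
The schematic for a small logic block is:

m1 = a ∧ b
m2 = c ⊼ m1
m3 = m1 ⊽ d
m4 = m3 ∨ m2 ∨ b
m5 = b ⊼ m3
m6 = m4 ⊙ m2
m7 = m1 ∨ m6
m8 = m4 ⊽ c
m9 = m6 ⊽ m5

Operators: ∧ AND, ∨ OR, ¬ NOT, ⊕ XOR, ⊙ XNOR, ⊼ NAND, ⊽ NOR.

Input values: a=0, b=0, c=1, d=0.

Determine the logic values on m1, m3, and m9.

m1 = a AND b = 0 AND 0 = 0
m2 = c NAND m1 = 1 NAND 0 = 1
m3 = m1 NOR d = 0 NOR 0 = 1
m4 = m3 OR m2 OR b = 1 OR 1 OR 0 = 1
m5 = b NAND m3 = 0 NAND 1 = 1
m6 = m4 XNOR m2 = 1 XNOR 1 = 1
m9 = m6 NOR m5 = 1 NOR 1 = 0

m1 = 0; m3 = 1; m9 = 0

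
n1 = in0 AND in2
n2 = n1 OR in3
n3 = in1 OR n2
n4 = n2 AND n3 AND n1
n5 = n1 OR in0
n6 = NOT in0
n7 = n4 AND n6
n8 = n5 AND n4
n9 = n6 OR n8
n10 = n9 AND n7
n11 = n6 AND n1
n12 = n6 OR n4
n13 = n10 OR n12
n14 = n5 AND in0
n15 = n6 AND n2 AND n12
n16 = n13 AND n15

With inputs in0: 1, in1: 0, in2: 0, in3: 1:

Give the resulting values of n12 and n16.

n12 = 0, n16 = 0

n1 = in0 AND in2 = 1 AND 0 = 0
n2 = n1 OR in3 = 0 OR 1 = 1
n3 = in1 OR n2 = 0 OR 1 = 1
n4 = n2 AND n3 AND n1 = 1 AND 1 AND 0 = 0
n5 = n1 OR in0 = 0 OR 1 = 1
n6 = NOT in0 = NOT 1 = 0
n7 = n4 AND n6 = 0 AND 0 = 0
n8 = n5 AND n4 = 1 AND 0 = 0
n9 = n6 OR n8 = 0 OR 0 = 0
n10 = n9 AND n7 = 0 AND 0 = 0
n12 = n6 OR n4 = 0 OR 0 = 0
n13 = n10 OR n12 = 0 OR 0 = 0
n15 = n6 AND n2 AND n12 = 0 AND 1 AND 0 = 0
n16 = n13 AND n15 = 0 AND 0 = 0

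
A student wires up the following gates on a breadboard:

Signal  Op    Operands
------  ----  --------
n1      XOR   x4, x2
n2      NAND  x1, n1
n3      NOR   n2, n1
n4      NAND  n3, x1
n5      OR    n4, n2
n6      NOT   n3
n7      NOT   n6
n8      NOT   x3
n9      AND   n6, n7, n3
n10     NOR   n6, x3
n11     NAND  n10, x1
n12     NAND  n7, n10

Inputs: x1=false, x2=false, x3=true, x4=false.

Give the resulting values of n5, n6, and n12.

n1 = x4 XOR x2 = false XOR false = false
n2 = x1 NAND n1 = false NAND false = true
n3 = n2 NOR n1 = true NOR false = false
n4 = n3 NAND x1 = false NAND false = true
n5 = n4 OR n2 = true OR true = true
n6 = NOT n3 = NOT false = true
n7 = NOT n6 = NOT true = false
n10 = n6 NOR x3 = true NOR true = false
n12 = n7 NAND n10 = false NAND false = true

n5 = true  n6 = true  n12 = true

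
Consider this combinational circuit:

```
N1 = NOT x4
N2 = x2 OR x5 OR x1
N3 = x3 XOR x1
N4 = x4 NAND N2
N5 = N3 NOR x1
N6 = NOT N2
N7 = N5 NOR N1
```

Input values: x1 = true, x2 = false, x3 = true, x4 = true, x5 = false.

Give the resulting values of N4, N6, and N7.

N1 = NOT x4 = NOT true = false
N2 = x2 OR x5 OR x1 = false OR false OR true = true
N3 = x3 XOR x1 = true XOR true = false
N4 = x4 NAND N2 = true NAND true = false
N5 = N3 NOR x1 = false NOR true = false
N6 = NOT N2 = NOT true = false
N7 = N5 NOR N1 = false NOR false = true

N4 = false, N6 = false, N7 = true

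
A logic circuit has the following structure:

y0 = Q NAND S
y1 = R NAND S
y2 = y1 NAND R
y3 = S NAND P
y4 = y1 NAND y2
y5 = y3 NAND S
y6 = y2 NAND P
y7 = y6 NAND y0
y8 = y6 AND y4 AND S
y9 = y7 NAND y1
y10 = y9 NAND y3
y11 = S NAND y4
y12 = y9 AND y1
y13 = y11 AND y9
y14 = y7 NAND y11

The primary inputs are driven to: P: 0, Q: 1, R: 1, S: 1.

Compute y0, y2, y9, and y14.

y0 = 0; y2 = 1; y9 = 1; y14 = 1

y0 = Q NAND S = 1 NAND 1 = 0
y1 = R NAND S = 1 NAND 1 = 0
y2 = y1 NAND R = 0 NAND 1 = 1
y4 = y1 NAND y2 = 0 NAND 1 = 1
y6 = y2 NAND P = 1 NAND 0 = 1
y7 = y6 NAND y0 = 1 NAND 0 = 1
y9 = y7 NAND y1 = 1 NAND 0 = 1
y11 = S NAND y4 = 1 NAND 1 = 0
y14 = y7 NAND y11 = 1 NAND 0 = 1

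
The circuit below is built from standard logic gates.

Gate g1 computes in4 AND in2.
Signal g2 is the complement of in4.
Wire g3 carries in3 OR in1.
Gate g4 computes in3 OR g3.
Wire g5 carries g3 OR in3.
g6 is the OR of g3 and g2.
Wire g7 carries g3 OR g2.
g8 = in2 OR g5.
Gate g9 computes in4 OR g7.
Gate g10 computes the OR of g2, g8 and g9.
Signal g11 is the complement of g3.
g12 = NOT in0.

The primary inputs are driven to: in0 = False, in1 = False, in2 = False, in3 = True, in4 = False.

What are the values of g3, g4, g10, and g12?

g3 = True; g4 = True; g10 = True; g12 = True

g2 = NOT in4 = NOT False = True
g3 = in3 OR in1 = True OR False = True
g4 = in3 OR g3 = True OR True = True
g5 = g3 OR in3 = True OR True = True
g7 = g3 OR g2 = True OR True = True
g8 = in2 OR g5 = False OR True = True
g9 = in4 OR g7 = False OR True = True
g10 = g2 OR g8 OR g9 = True OR True OR True = True
g12 = NOT in0 = NOT False = True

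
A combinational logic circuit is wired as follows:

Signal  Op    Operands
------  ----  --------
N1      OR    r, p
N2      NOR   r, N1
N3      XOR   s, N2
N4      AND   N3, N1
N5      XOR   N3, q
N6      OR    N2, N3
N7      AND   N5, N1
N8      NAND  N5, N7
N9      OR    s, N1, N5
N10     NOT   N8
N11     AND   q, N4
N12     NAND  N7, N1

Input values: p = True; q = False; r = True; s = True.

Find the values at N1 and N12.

N1 = True; N12 = False

N1 = r OR p = True OR True = True
N2 = r NOR N1 = True NOR True = False
N3 = s XOR N2 = True XOR False = True
N5 = N3 XOR q = True XOR False = True
N7 = N5 AND N1 = True AND True = True
N12 = N7 NAND N1 = True NAND True = False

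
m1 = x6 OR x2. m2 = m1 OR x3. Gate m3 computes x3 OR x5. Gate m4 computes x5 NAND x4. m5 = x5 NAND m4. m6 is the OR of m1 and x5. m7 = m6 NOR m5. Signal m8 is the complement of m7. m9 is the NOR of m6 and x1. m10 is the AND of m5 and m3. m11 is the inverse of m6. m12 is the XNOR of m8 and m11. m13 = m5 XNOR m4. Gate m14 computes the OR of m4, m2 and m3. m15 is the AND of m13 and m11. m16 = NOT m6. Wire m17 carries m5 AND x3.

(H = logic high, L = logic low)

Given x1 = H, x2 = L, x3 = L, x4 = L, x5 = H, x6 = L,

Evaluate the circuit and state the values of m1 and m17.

m1 = x6 OR x2 = L OR L = L
m4 = x5 NAND x4 = H NAND L = H
m5 = x5 NAND m4 = H NAND H = L
m17 = m5 AND x3 = L AND L = L

m1 = L, m17 = L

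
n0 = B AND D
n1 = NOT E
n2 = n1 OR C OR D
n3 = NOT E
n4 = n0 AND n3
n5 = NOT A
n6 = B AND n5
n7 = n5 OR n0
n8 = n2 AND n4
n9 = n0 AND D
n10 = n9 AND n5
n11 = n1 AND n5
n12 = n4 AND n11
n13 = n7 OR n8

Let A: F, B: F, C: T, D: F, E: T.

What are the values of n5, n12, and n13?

n0 = B AND D = F AND F = F
n1 = NOT E = NOT T = F
n2 = n1 OR C OR D = F OR T OR F = T
n3 = NOT E = NOT T = F
n4 = n0 AND n3 = F AND F = F
n5 = NOT A = NOT F = T
n7 = n5 OR n0 = T OR F = T
n8 = n2 AND n4 = T AND F = F
n11 = n1 AND n5 = F AND T = F
n12 = n4 AND n11 = F AND F = F
n13 = n7 OR n8 = T OR F = T

n5 = T, n12 = F, n13 = T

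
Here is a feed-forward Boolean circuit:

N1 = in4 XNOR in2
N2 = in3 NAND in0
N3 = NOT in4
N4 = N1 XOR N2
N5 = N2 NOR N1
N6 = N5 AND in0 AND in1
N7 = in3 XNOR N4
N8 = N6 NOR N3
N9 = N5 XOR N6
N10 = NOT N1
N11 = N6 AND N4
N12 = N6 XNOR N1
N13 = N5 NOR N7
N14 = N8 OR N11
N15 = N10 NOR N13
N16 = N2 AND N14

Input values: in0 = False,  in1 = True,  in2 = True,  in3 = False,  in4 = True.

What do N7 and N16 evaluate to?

N7 = True  N16 = True

N1 = in4 XNOR in2 = True XNOR True = True
N2 = in3 NAND in0 = False NAND False = True
N3 = NOT in4 = NOT True = False
N4 = N1 XOR N2 = True XOR True = False
N5 = N2 NOR N1 = True NOR True = False
N6 = N5 AND in0 AND in1 = False AND False AND True = False
N7 = in3 XNOR N4 = False XNOR False = True
N8 = N6 NOR N3 = False NOR False = True
N11 = N6 AND N4 = False AND False = False
N14 = N8 OR N11 = True OR False = True
N16 = N2 AND N14 = True AND True = True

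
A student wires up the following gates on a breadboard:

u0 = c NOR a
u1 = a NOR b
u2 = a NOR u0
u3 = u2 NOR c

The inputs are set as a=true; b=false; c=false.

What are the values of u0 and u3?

u0 = c NOR a = false NOR true = false
u2 = a NOR u0 = true NOR false = false
u3 = u2 NOR c = false NOR false = true

u0 = false, u3 = true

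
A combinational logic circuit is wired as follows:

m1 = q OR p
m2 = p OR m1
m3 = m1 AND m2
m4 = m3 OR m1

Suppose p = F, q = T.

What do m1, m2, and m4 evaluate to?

m1 = q OR p = T OR F = T
m2 = p OR m1 = F OR T = T
m3 = m1 AND m2 = T AND T = T
m4 = m3 OR m1 = T OR T = T

m1 = T, m2 = T, m4 = T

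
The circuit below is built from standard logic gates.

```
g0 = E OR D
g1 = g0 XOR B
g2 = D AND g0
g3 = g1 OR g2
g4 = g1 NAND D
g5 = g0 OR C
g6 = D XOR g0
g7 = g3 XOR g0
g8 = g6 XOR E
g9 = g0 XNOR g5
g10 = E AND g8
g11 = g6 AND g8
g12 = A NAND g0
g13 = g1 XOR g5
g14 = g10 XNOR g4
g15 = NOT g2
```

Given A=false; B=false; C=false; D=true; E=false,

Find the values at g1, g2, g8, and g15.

g1 = true, g2 = true, g8 = false, g15 = false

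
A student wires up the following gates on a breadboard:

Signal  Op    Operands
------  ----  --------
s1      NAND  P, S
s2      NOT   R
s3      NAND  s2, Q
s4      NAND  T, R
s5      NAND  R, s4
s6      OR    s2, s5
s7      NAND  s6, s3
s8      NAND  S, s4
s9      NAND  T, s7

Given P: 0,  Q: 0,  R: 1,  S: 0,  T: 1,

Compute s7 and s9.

s7 = 0  s9 = 1

s2 = NOT R = NOT 1 = 0
s3 = s2 NAND Q = 0 NAND 0 = 1
s4 = T NAND R = 1 NAND 1 = 0
s5 = R NAND s4 = 1 NAND 0 = 1
s6 = s2 OR s5 = 0 OR 1 = 1
s7 = s6 NAND s3 = 1 NAND 1 = 0
s9 = T NAND s7 = 1 NAND 0 = 1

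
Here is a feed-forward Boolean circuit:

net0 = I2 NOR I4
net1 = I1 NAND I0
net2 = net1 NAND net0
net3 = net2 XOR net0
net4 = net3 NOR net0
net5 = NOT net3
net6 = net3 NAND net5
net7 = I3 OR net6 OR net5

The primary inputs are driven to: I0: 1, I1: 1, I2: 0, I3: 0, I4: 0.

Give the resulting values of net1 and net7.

net1 = 0, net7 = 1

net0 = I2 NOR I4 = 0 NOR 0 = 1
net1 = I1 NAND I0 = 1 NAND 1 = 0
net2 = net1 NAND net0 = 0 NAND 1 = 1
net3 = net2 XOR net0 = 1 XOR 1 = 0
net5 = NOT net3 = NOT 0 = 1
net6 = net3 NAND net5 = 0 NAND 1 = 1
net7 = I3 OR net6 OR net5 = 0 OR 1 OR 1 = 1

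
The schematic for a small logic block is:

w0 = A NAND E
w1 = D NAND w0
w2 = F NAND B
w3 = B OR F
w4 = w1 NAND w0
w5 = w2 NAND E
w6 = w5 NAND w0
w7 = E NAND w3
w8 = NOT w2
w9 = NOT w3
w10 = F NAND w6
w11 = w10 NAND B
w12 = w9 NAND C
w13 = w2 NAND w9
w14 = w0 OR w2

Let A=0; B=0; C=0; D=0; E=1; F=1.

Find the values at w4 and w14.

w0 = A NAND E = 0 NAND 1 = 1
w1 = D NAND w0 = 0 NAND 1 = 1
w2 = F NAND B = 1 NAND 0 = 1
w4 = w1 NAND w0 = 1 NAND 1 = 0
w14 = w0 OR w2 = 1 OR 1 = 1

w4 = 0, w14 = 1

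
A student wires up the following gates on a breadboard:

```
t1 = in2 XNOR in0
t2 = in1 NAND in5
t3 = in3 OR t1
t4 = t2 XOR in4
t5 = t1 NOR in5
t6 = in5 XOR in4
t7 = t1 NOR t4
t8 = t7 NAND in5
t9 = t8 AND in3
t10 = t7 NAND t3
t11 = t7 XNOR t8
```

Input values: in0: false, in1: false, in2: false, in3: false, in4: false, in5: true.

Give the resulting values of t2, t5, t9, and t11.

t2 = true, t5 = false, t9 = false, t11 = false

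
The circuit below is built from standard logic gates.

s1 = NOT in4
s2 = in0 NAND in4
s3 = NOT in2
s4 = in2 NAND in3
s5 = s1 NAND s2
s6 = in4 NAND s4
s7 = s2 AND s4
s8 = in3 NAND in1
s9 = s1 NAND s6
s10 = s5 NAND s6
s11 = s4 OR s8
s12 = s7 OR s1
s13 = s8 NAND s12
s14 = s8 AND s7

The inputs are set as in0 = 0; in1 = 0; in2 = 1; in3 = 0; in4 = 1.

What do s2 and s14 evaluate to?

s2 = in0 NAND in4 = 0 NAND 1 = 1
s4 = in2 NAND in3 = 1 NAND 0 = 1
s7 = s2 AND s4 = 1 AND 1 = 1
s8 = in3 NAND in1 = 0 NAND 0 = 1
s14 = s8 AND s7 = 1 AND 1 = 1

s2 = 1, s14 = 1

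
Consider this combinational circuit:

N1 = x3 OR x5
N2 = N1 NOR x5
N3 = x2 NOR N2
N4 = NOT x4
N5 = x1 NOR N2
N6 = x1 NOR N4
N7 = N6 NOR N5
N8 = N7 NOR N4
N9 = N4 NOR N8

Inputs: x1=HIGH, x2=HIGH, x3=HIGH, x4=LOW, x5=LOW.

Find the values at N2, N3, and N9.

N1 = x3 OR x5 = HIGH OR LOW = HIGH
N2 = N1 NOR x5 = HIGH NOR LOW = LOW
N3 = x2 NOR N2 = HIGH NOR LOW = LOW
N4 = NOT x4 = NOT LOW = HIGH
N5 = x1 NOR N2 = HIGH NOR LOW = LOW
N6 = x1 NOR N4 = HIGH NOR HIGH = LOW
N7 = N6 NOR N5 = LOW NOR LOW = HIGH
N8 = N7 NOR N4 = HIGH NOR HIGH = LOW
N9 = N4 NOR N8 = HIGH NOR LOW = LOW

N2 = LOW, N3 = LOW, N9 = LOW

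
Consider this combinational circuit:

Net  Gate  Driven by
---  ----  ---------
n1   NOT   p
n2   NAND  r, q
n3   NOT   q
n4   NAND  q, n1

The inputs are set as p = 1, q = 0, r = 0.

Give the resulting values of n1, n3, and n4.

n1 = 0  n3 = 1  n4 = 1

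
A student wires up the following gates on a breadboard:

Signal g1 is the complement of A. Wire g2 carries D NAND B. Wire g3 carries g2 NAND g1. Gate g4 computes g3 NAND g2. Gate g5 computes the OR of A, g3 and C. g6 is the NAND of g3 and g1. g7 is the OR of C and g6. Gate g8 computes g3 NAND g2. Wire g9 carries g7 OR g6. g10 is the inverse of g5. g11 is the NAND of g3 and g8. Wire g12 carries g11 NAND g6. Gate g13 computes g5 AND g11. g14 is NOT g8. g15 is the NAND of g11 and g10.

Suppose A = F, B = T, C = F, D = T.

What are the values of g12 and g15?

g12 = T, g15 = T

g1 = NOT A = NOT F = T
g2 = D NAND B = T NAND T = F
g3 = g2 NAND g1 = F NAND T = T
g5 = A OR g3 OR C = F OR T OR F = T
g6 = g3 NAND g1 = T NAND T = F
g8 = g3 NAND g2 = T NAND F = T
g10 = NOT g5 = NOT T = F
g11 = g3 NAND g8 = T NAND T = F
g12 = g11 NAND g6 = F NAND F = T
g15 = g11 NAND g10 = F NAND F = T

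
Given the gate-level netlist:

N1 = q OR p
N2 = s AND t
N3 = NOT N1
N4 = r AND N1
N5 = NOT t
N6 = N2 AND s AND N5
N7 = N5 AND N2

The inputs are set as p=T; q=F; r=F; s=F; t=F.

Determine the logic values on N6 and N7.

N2 = s AND t = F AND F = F
N5 = NOT t = NOT F = T
N6 = N2 AND s AND N5 = F AND F AND T = F
N7 = N5 AND N2 = T AND F = F

N6 = F, N7 = F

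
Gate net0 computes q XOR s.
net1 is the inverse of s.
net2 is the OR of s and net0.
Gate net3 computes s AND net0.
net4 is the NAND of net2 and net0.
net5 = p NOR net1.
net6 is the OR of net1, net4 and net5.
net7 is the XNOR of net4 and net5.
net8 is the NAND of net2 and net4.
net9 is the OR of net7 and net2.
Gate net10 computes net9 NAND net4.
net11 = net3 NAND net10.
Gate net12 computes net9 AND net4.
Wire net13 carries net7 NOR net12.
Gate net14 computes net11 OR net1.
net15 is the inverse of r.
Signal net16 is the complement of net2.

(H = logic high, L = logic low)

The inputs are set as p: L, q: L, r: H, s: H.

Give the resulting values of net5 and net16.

net0 = q XOR s = L XOR H = H
net1 = NOT s = NOT H = L
net2 = s OR net0 = H OR H = H
net5 = p NOR net1 = L NOR L = H
net16 = NOT net2 = NOT H = L

net5 = H, net16 = L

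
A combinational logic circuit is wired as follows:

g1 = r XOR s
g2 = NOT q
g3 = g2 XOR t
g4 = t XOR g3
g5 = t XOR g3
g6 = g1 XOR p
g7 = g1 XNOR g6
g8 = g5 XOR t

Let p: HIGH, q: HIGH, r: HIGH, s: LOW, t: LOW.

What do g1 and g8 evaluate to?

g1 = HIGH, g8 = LOW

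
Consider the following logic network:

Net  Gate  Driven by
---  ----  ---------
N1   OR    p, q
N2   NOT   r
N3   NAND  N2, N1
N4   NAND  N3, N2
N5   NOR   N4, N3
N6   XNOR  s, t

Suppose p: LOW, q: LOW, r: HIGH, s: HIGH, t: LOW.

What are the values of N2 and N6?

N2 = NOT r = NOT HIGH = LOW
N6 = s XNOR t = HIGH XNOR LOW = LOW

N2 = LOW, N6 = LOW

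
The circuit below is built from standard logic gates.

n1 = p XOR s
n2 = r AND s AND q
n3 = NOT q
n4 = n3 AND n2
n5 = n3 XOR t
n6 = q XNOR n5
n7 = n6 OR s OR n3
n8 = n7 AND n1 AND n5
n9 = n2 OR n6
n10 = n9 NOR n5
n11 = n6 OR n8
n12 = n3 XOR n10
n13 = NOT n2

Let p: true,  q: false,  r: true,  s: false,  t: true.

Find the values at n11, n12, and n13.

n11 = true, n12 = true, n13 = true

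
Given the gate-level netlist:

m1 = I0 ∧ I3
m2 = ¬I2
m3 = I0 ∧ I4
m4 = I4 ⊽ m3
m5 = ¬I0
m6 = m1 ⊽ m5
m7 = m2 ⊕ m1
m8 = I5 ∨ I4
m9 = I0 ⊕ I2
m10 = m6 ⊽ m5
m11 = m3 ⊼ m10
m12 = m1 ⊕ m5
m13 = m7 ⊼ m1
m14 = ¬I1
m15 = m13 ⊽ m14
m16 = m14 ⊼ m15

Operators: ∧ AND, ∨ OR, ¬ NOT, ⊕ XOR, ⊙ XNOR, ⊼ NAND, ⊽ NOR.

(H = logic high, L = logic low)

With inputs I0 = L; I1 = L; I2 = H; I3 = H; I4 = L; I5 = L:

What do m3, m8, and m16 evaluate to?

m1 = I0 AND I3 = L AND H = L
m2 = NOT I2 = NOT H = L
m3 = I0 AND I4 = L AND L = L
m7 = m2 XOR m1 = L XOR L = L
m8 = I5 OR I4 = L OR L = L
m13 = m7 NAND m1 = L NAND L = H
m14 = NOT I1 = NOT L = H
m15 = m13 NOR m14 = H NOR H = L
m16 = m14 NAND m15 = H NAND L = H

m3 = L, m8 = L, m16 = H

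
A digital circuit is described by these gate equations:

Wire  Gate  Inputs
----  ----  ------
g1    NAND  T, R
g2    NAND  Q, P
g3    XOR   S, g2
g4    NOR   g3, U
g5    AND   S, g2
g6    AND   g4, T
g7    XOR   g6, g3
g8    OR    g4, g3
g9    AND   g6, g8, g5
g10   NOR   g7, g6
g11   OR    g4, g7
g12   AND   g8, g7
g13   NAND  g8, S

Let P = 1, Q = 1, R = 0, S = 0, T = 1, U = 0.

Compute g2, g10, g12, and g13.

g2 = 0, g10 = 0, g12 = 1, g13 = 1

g2 = Q NAND P = 1 NAND 1 = 0
g3 = S XOR g2 = 0 XOR 0 = 0
g4 = g3 NOR U = 0 NOR 0 = 1
g6 = g4 AND T = 1 AND 1 = 1
g7 = g6 XOR g3 = 1 XOR 0 = 1
g8 = g4 OR g3 = 1 OR 0 = 1
g10 = g7 NOR g6 = 1 NOR 1 = 0
g12 = g8 AND g7 = 1 AND 1 = 1
g13 = g8 NAND S = 1 NAND 0 = 1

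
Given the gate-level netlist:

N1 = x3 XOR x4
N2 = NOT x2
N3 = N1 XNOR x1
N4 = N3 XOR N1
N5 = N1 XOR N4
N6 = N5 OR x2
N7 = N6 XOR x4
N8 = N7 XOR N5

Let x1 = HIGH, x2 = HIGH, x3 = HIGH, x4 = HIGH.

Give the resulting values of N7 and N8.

N1 = x3 XOR x4 = HIGH XOR HIGH = LOW
N3 = N1 XNOR x1 = LOW XNOR HIGH = LOW
N4 = N3 XOR N1 = LOW XOR LOW = LOW
N5 = N1 XOR N4 = LOW XOR LOW = LOW
N6 = N5 OR x2 = LOW OR HIGH = HIGH
N7 = N6 XOR x4 = HIGH XOR HIGH = LOW
N8 = N7 XOR N5 = LOW XOR LOW = LOW

N7 = LOW, N8 = LOW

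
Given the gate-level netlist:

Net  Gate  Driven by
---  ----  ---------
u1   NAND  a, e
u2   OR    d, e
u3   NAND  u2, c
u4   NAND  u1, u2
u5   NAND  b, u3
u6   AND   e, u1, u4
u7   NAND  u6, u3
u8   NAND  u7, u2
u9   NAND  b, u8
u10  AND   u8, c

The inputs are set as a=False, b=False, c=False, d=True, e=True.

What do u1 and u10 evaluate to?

u1 = a NAND e = False NAND True = True
u2 = d OR e = True OR True = True
u3 = u2 NAND c = True NAND False = True
u4 = u1 NAND u2 = True NAND True = False
u6 = e AND u1 AND u4 = True AND True AND False = False
u7 = u6 NAND u3 = False NAND True = True
u8 = u7 NAND u2 = True NAND True = False
u10 = u8 AND c = False AND False = False

u1 = True  u10 = False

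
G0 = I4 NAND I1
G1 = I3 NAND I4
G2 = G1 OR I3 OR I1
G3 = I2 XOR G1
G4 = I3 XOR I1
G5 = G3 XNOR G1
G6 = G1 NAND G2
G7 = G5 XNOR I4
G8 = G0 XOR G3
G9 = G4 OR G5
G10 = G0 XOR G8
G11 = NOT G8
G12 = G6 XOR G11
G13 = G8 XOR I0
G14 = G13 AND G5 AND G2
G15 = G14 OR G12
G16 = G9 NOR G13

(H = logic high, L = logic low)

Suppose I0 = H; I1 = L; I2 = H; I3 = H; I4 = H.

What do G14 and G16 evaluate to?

G0 = I4 NAND I1 = H NAND L = H
G1 = I3 NAND I4 = H NAND H = L
G2 = G1 OR I3 OR I1 = L OR H OR L = H
G3 = I2 XOR G1 = H XOR L = H
G4 = I3 XOR I1 = H XOR L = H
G5 = G3 XNOR G1 = H XNOR L = L
G8 = G0 XOR G3 = H XOR H = L
G9 = G4 OR G5 = H OR L = H
G13 = G8 XOR I0 = L XOR H = H
G14 = G13 AND G5 AND G2 = H AND L AND H = L
G16 = G9 NOR G13 = H NOR H = L

G14 = L, G16 = L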